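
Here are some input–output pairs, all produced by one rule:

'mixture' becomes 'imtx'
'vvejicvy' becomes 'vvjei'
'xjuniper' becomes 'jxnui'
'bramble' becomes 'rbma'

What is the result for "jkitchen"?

kjtic

Rule — delete the last 3 characters, then swap each adjacent pair of characters (1↔2, 3↔4, ...).
For "jkitchen" the result is "kjtic".
(Check on "vvejicvy": → "vveji" → "vvjei" ✓)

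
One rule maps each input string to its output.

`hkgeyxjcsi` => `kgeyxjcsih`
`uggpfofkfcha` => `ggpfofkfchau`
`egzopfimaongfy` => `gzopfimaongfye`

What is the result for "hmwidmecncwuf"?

mwidmecncwufh

Each output is the input with this applied: move the first character to the end.
So "hmwidmecncwuf" becomes "mwidmecncwufh".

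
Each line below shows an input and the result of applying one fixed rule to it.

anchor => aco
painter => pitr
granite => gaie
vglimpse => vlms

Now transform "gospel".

gse

Looking at the pairs, the operation is to keep every other character starting from the first (positions 1st, 3rd, 5th, ...).
Doing the same to "gospel": "gse".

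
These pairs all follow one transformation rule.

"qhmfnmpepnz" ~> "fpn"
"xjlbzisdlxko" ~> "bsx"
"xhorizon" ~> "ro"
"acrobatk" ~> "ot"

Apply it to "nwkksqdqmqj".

In each case the input is transformed by: delete the first character, then keep one character in every 3, starting at position 3 (positions 3rd, 6th, 9th, ...).
On "nwkksqdqmqj": the first step gives "wkksqdqmqj", and the second then gives "kdq".

kdq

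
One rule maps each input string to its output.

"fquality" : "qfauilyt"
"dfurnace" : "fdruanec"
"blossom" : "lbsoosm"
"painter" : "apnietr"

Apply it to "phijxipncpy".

The transformation: swap each adjacent pair of characters (1↔2, 3↔4, ...).
Doing the same to "phijxipncpy": "hpjiixnppcy".

hpjiixnppcy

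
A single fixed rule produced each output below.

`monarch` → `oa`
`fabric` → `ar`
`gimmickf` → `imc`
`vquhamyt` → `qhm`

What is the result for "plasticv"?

The rule is to keep every other character starting from the second (positions 2nd, 4th, 6th, ...), then delete the last character.
Applying that to "plasticv" gives "lsi".

lsi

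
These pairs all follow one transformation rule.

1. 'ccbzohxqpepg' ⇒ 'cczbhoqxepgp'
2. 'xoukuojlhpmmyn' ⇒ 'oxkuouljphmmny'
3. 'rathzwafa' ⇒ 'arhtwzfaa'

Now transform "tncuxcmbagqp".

The pattern: swap each adjacent pair of characters (1↔2, 3↔4, ...).
Doing the same to "tncuxcmbagqp": "ntuccxbmgapq".

ntuccxbmgapq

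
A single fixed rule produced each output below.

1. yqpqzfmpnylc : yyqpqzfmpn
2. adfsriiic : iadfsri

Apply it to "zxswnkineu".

nzxswnki

Looking at the pairs, the operation is to delete the last 2 characters, then move the last character to the front.
Working it through for "zxswnkineu": intermediate "zxswnkin", final "nzxswnki".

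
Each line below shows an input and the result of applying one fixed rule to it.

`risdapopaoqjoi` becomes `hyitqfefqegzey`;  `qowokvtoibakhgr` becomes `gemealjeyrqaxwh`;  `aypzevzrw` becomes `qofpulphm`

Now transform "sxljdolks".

In each case the input is transformed by: shift every letter 10 places backward in the alphabet (wrapping around).
"sxljdolks" → "inbztebai".

inbztebai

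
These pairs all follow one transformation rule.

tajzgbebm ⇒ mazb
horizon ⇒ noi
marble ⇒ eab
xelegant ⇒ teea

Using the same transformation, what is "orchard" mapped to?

drh

In each case the input is transformed by: move the last 2 characters to the front (rotate right by 2), then keep every other character starting from the second (positions 2nd, 4th, 6th, ...).
For "orchard", step one produces "rdorcha"; step two turns that into "drh".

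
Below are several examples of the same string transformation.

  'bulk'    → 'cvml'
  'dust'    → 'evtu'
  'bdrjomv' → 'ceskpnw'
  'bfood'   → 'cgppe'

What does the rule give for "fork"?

The transformation: shift every letter 1 place forward in the alphabet (wrapping around).
For "fork" the result is "gpsl".

gpsl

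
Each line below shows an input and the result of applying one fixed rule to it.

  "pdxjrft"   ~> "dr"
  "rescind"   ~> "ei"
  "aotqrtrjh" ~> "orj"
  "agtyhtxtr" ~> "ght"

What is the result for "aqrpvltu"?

In each case the input is transformed by: keep one character in every 3, starting at position 2 (positions 2nd, 5th, 8th, ...).
For "aqrpvltu" the result is "qvu".

qvu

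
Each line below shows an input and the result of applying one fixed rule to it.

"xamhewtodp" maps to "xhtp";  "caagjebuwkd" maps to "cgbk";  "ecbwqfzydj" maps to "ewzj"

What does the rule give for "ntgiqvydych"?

Looking at the pairs, the operation is to keep one character in every 3, starting at position 1 (positions 1st, 4th, 7th, ...).
For "ntgiqvydych" the result is "niyc".

niyc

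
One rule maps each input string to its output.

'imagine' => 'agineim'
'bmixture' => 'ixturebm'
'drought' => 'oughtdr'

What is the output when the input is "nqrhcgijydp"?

Rule — move the first 2 characters to the end (rotate left by 2).
For "nqrhcgijydp" the result is "rhcgijydpnq".

rhcgijydpnq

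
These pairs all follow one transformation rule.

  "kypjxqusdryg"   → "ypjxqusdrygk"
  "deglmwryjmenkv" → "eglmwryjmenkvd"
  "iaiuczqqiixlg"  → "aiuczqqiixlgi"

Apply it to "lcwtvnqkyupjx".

In each case the input is transformed by: move the first character to the end.
For "lcwtvnqkyupjx" the result is "cwtvnqkyupjxl".

cwtvnqkyupjxl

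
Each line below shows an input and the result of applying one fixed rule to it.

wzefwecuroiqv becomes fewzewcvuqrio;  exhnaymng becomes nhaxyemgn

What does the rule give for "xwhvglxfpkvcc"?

What's happening: move the first 3 characters to the end (rotate left by 3), then take characters alternately from the front and the back (1st, last, 2nd, 2nd-last, ...).
"xwhvglxfpkvcc" → "vglxfpkvccxwh" → "vhgwlxxcfcpvk".

vhgwlxxcfcpvk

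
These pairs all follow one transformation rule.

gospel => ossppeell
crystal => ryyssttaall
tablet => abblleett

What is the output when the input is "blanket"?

laannkkeett

The pattern: double every character, then delete the first 3 characters.
Applying both steps to "blanket": "bbllaannkkeett", then "laannkkeett".
(Check on "crystal": → "ccrryyssttaall" → "ryyssttaall" ✓)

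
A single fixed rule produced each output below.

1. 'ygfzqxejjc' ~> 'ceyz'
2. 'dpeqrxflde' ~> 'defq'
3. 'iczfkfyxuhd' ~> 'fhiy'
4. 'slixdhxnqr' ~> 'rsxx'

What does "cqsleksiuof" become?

clos

Looking at the pairs, the operation is to keep one character in every 3, starting at position 1 (positions 1st, 4th, 7th, ...), then sort the characters into alphabetical order.
"cqsleksiuof" → "clso" → "clos".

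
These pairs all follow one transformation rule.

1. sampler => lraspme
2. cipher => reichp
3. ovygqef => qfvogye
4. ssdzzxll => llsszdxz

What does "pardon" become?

In each case the input is transformed by: swap each adjacent pair of characters (1↔2, 3↔4, ...), then move the last 2 characters to the front (rotate right by 2).
On "pardon": the first step gives "apdrno", and the second then gives "noapdr".

noapdr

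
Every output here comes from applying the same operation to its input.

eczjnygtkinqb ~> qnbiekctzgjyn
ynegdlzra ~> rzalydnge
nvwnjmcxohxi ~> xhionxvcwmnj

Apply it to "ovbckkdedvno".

The rule is to move the last 2 characters to the front (rotate right by 2), then take characters alternately from the front and the back (1st, last, 2nd, 2nd-last, ...).
On "ovbckkdedvno" that produces "nvodoevdbkck".

nvodoevdbkck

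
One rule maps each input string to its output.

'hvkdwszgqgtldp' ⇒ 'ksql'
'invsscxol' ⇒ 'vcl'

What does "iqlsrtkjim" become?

The transformation: keep one character in every 3, starting at position 3 (positions 3rd, 6th, 9th, ...).
For "iqlsrtkjim" the result is "lti".

lti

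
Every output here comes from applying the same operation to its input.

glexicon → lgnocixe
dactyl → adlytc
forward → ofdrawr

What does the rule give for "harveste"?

Looking at the pairs, the operation is to move the first 2 characters to the end (rotate left by 2), then reverse the string.
For "harveste", step one produces "rvesteha"; step two turns that into "ahetsevr".

ahetsevr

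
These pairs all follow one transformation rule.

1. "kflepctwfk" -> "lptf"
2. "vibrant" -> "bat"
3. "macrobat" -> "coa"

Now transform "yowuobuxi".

woui

Each output is the input with this applied: keep every other character starting from the first (positions 1st, 3rd, 5th, ...), then delete the first character.
Applying both steps to "yowuobuxi": "ywoui", then "woui".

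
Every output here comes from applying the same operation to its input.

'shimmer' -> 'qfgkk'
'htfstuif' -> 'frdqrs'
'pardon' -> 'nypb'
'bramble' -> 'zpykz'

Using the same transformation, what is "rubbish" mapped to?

Looking at the pairs, the operation is to shift every letter 2 places backward in the alphabet (wrapping around), then delete the last 2 characters.
For "rubbish", step one produces "pszzgqf"; step two turns that into "pszzg".

pszzg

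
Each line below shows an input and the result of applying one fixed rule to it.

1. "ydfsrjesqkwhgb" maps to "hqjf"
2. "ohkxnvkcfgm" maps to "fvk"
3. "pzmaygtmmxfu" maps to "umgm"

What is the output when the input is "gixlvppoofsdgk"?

The transformation: keep one character in every 3, starting at position 3 (positions 3rd, 6th, 9th, ...), then reverse the string.
On "gixlvppoofsdgk": the first step gives "xpod", and the second then gives "dopx".

dopx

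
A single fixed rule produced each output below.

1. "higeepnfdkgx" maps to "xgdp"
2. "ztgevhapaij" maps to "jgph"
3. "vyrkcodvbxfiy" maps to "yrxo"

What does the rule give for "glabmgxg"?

gam

What's happening: take characters alternately from the front and the back (1st, last, 2nd, 2nd-last, ...), then keep one character in every 3, starting at position 2 (positions 2nd, 5th, 8th, ...).
For "glabmgxg", step one produces "gglxagbm"; step two turns that into "gam".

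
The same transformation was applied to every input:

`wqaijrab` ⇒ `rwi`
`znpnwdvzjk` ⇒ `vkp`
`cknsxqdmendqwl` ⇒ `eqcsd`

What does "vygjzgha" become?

gvj

Rule — swap the front and back halves of the string, then keep one character in every 3, starting at position 2 (positions 2nd, 5th, 8th, ...).
Working it through for "vygjzgha": intermediate "zghavygj", final "gvj".
(Check on "wqaijrab": → "jrabwqai" → "rwi" ✓)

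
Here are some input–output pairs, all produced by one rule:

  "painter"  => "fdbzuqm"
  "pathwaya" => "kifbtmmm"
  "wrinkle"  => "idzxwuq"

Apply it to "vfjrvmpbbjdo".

The rule is to sort the characters into reverse alphabetical order, then shift every letter 12 places forward in the alphabet (wrapping around).
"vfjrvmpbbjdo" → "hhdbayvvrpnn".

hhdbayvvrpnn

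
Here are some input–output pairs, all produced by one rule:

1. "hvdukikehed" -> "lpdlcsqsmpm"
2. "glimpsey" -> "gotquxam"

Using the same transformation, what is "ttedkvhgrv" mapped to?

Looking at the pairs, the operation is to move the last character to the front, then shift every letter 8 places forward in the alphabet (wrapping around).
On "ttedkvhgrv": the first step gives "vttedkvhgr", and the second then gives "dbbmlsdpoz".
(Check on "glimpsey": → "yglimpse" → "gotquxam" ✓)

dbbmlsdpoz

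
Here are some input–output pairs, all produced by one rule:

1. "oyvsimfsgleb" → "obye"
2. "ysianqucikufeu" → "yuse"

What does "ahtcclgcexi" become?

In each case the input is transformed by: take characters alternately from the front and the back (1st, last, 2nd, 2nd-last, ...), then keep only the first 4 characters.
"ahtcclgcexi" → "aihx".

aihx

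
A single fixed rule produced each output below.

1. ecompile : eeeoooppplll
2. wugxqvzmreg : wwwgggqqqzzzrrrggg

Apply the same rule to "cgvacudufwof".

cccvvvcccdddfffooo

Looking at the pairs, the operation is to keep every other character starting from the first (positions 1st, 3rd, 5th, ...), then repeat every character 3 times.
Working it through for "cgvacudufwof": intermediate "cvcdfo", final "cccvvvcccdddfffooo".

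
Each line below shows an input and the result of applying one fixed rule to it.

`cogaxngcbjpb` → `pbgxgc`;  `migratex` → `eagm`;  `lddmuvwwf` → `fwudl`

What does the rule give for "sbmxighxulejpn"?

The pattern: keep every other character starting from the first (positions 1st, 3rd, 5th, ...), then reverse the string.
On "sbmxighxulejpn" that produces "peuhims".

peuhims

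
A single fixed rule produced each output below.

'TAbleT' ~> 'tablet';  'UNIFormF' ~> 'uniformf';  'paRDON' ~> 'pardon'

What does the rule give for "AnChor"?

anchor

The rule is to convert every letter to lowercase.
On "AnChor" that produces "anchor".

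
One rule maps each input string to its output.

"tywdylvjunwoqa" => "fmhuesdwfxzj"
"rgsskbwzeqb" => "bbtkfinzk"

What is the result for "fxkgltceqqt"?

The rule is to delete the first 2 characters, then shift every letter 9 places forward in the alphabet (wrapping around).
For "fxkgltceqqt", step one produces "kgltceqqt"; step two turns that into "tpuclnzzc".
(Check on "rgsskbwzeqb": → "sskbwzeqb" → "bbtkfinzk" ✓)

tpuclnzzc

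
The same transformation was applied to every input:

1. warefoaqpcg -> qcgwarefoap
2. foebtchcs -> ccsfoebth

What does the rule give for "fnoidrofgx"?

Rule — move the last 3 characters to the front (rotate right by 3), then swap the first and last characters.
Working it through for "fnoidrofgx": intermediate "fgxfnoidro", final "ogxfnoidrf".

ogxfnoidrf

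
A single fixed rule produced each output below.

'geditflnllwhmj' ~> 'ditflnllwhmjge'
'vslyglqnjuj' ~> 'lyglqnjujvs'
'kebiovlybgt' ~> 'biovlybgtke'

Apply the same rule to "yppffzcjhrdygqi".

pffzcjhrdygqiyp

In each case the input is transformed by: move the first 2 characters to the end (rotate left by 2).
Applying that to "yppffzcjhrdygqi" gives "pffzcjhrdygqiyp".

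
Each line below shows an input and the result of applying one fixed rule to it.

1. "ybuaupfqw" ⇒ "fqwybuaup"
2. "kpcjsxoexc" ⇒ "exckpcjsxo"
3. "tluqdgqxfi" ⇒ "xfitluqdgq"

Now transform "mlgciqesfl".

sflmlgciqe

In each case the input is transformed by: move the last 3 characters to the front (rotate right by 3).
"mlgciqesfl" → "sflmlgciqe".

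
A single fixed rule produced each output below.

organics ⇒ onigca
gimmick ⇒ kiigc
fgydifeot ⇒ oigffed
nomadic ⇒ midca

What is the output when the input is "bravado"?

odbaa

Looking at the pairs, the operation is to sort the characters into reverse alphabetical order, then delete the first 2 characters.
Starting from "bravado": after the first operation, "vrodbaa"; after the second, "odbaa".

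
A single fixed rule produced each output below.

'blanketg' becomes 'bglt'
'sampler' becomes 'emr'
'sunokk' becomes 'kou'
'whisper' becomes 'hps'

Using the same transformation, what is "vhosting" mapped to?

hnsv

Looking at the pairs, the operation is to sort the characters into alphabetical order, then keep every other character starting from the second (positions 2nd, 4th, 6th, ...).
"vhosting" → "ghinostv" → "hnsv".
(Check on "sunokk": → "kknosu" → "kou" ✓)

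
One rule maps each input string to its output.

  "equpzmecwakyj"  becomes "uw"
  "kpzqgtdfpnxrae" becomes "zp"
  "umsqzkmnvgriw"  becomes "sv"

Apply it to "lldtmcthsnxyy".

ds

The transformation: keep every other character starting from the first (positions 1st, 3rd, 5th, ...), then keep one character in every 3, starting at position 2 (positions 2nd, 5th, 8th, ...).
Doing the same to "lldtmcthsnxyy": "ds".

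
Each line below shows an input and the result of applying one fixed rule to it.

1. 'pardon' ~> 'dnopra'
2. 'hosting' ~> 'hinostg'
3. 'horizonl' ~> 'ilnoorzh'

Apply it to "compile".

Rule — sort the characters into alphabetical order, then move the first character to the end.
Working it through for "compile": intermediate "ceilmop", final "eilmopc".
(Check on "horizonl": → "hilnoorz" → "ilnoorzh" ✓)

eilmopc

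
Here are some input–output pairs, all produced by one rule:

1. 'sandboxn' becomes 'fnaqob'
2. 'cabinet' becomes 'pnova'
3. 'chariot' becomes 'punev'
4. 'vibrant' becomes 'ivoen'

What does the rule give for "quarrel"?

dhnee

Rule — shift every letter 13 places forward in the alphabet (wrapping around) — i.e. ROT13, then delete the last 2 characters.
Working it through for "quarrel": intermediate "dhneery", final "dhnee".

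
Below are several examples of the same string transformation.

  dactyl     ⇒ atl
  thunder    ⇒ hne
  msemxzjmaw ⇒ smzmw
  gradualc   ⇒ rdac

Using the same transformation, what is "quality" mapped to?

ult

Each output is the input with this applied: keep every other character starting from the second (positions 2nd, 4th, 6th, ...).
"quality" → "ult".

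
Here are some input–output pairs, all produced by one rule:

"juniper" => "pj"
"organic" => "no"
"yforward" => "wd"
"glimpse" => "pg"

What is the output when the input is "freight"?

Looking at the pairs, the operation is to move the first 2 characters to the end (rotate left by 2), then keep one character in every 3, starting at position 3 (positions 3rd, 6th, 9th, ...).
Starting from "freight": after the first operation, "eightfr"; after the second, "gf".

gf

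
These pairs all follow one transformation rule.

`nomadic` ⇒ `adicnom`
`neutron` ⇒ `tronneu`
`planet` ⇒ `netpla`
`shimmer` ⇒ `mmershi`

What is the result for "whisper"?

Each output is the input with this applied: move the first 3 characters to the end (rotate left by 3).
So "whisper" becomes "sperwhi".

sperwhi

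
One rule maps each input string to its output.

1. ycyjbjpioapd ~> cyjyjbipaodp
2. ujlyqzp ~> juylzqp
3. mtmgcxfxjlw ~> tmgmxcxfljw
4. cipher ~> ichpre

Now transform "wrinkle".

rwnilke

Looking at the pairs, the operation is to swap each adjacent pair of characters (1↔2, 3↔4, ...).
So "wrinkle" becomes "rwnilke".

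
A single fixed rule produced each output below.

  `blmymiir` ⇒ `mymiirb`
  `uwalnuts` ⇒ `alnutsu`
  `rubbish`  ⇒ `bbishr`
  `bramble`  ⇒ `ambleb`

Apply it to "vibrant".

The pattern: move the first 2 characters to the end (rotate left by 2), then delete the last character.
On "vibrant": the first step gives "brantvi", and the second then gives "brantv".

brantv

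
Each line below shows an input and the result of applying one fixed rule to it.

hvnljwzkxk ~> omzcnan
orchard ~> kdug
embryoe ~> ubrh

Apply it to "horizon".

Rule — delete the first 3 characters, then shift every letter 3 places forward in the alphabet (wrapping around).
For "horizon", step one produces "izon"; step two turns that into "lcrq".
(Check on "hvnljwzkxk": → "ljwzkxk" → "omzcnan" ✓)

lcrq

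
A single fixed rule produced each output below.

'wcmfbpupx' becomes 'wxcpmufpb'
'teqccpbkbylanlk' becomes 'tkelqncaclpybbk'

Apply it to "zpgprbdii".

Looking at the pairs, the operation is to take characters alternately from the front and the back (1st, last, 2nd, 2nd-last, ...).
Applying that to "zpgprbdii" gives "zipigdpbr".

zipigdpbr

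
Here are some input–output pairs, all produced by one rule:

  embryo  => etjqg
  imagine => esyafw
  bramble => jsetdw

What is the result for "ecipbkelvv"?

The pattern: delete the first character, then shift every letter 8 places backward in the alphabet (wrapping around).
Applying both steps to "ecipbkelvv": "cipbkelvv", then "uahtcwdnn".

uahtcwdnn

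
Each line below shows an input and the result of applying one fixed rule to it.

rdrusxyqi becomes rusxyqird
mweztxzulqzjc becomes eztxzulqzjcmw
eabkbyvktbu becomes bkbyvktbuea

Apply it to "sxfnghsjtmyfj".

fnghsjtmyfjsx

Each output is the input with this applied: move the first 2 characters to the end (rotate left by 2).
On "sxfnghsjtmyfj" that produces "fnghsjtmyfjsx".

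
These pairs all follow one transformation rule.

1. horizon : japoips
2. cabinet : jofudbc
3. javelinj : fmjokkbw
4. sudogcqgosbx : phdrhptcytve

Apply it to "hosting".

Looking at the pairs, the operation is to shift every letter 1 place forward in the alphabet (wrapping around), then move the first 3 characters to the end (rotate left by 3).
Applying both steps to "hosting": "iptujoh", then "ujohipt".

ujohipt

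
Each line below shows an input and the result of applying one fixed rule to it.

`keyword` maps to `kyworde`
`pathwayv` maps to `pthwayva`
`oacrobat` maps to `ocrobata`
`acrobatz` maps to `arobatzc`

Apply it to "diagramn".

The pattern: move the first character to the end, then swap the first and last characters.
For "diagramn", step one produces "iagramnd"; step two turns that into "dagramni".

dagramni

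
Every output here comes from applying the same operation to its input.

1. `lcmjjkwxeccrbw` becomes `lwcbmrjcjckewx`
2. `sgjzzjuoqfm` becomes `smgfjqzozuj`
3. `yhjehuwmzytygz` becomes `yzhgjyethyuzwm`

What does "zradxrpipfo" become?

In each case the input is transformed by: take characters alternately from the front and the back (1st, last, 2nd, 2nd-last, ...).
For "zradxrpipfo" the result is "zorfapdixpr".

zorfapdixpr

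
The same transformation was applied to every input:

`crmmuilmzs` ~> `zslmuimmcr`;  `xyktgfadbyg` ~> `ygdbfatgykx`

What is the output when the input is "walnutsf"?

sfutlnwa

In each case the input is transformed by: reverse the string, then swap each adjacent pair of characters (1↔2, 3↔4, ...).
On "walnutsf": the first step gives "fstunlaw", and the second then gives "sfutlnwa".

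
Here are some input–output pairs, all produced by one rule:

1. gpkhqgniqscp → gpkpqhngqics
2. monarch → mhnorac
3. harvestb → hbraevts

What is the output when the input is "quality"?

Each output is the input with this applied: move the last character to the front, then swap each adjacent pair of characters (1↔2, 3↔4, ...).
"quality" → "yqualit" → "qyauilt".

qyauilt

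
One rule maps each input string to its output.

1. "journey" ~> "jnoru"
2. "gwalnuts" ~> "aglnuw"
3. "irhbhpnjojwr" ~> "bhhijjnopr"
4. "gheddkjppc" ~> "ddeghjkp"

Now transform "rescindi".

ceinrs

Each output is the input with this applied: delete the last 2 characters, then sort the characters into alphabetical order.
Working it through for "rescindi": intermediate "rescin", final "ceinrs".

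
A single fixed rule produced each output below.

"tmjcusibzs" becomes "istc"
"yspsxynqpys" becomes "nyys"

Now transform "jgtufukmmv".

kvju

Rule — keep one character in every 3, starting at position 1 (positions 1st, 4th, 7th, ...), then swap the front and back halves of the string.
"jgtufukmmv" → "jukv" → "kvju".
(Check on "yspsxynqpys": → "ysny" → "nyys" ✓)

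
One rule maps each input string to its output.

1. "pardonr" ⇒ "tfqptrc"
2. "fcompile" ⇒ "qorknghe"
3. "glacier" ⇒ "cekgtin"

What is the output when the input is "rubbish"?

Looking at the pairs, the operation is to shift every letter 2 places forward in the alphabet (wrapping around), then move the first 2 characters to the end (rotate left by 2).
For "rubbish", step one produces "twddkuj"; step two turns that into "ddkujtw".

ddkujtw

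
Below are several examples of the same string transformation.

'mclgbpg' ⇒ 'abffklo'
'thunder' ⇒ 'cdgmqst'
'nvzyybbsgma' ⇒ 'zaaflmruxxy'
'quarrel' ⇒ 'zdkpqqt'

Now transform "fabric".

Each output is the input with this applied: sort the characters into alphabetical order, then shift every letter 1 place backward in the alphabet (wrapping around).
"fabric" → "abcfir" → "zabehq".

zabehq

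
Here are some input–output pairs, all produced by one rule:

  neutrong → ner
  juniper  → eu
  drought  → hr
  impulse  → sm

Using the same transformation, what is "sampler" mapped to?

The transformation: move the last 3 characters to the front (rotate right by 3), then keep one character in every 3, starting at position 2 (positions 2nd, 5th, 8th, ...).
Starting from "sampler": after the first operation, "lersamp"; after the second, "ea".
(Check on "drought": → "ghtdrou" → "hr" ✓)

ea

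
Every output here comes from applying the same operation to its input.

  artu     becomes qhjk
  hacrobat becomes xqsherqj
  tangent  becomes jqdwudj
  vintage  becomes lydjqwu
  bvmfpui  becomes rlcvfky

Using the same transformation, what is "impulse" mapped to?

In each case the input is transformed by: shift every letter 10 places backward in the alphabet (wrapping around).
Doing the same to "impulse": "ycfkbiu".

ycfkbiu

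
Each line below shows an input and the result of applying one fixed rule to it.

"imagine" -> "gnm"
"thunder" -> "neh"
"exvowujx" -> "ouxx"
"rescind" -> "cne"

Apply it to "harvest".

vsa

The transformation: keep every other character starting from the second (positions 2nd, 4th, 6th, ...), then move the first character to the end.
"harvest" → "avs" → "vsa".
(Check on "exvowujx": → "xoux" → "ouxx" ✓)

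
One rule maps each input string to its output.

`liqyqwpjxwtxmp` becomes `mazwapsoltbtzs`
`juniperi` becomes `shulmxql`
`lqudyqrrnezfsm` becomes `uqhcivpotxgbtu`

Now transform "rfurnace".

Looking at the pairs, the operation is to swap the front and back halves of the string, then shift every letter 3 places forward in the alphabet (wrapping around).
"rfurnace" → "nacerfur" → "qdfhuixu".

qdfhuixu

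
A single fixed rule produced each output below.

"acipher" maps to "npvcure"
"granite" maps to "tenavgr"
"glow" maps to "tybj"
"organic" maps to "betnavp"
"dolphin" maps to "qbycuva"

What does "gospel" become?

tbfcry

The transformation: shift every letter 13 places forward in the alphabet (wrapping around) — i.e. ROT13.
"gospel" → "tbfcry".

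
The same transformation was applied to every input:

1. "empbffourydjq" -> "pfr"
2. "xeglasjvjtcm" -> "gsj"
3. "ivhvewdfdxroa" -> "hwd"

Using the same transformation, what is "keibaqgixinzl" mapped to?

iqx

In each case the input is transformed by: delete the last 2 characters, then keep one character in every 3, starting at position 3 (positions 3rd, 6th, 9th, ...).
Applying both steps to "keibaqgixinzl": "keibaqgixin", then "iqx".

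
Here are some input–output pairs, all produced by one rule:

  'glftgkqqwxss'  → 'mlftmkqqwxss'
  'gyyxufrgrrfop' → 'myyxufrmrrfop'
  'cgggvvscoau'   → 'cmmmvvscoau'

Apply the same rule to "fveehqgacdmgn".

Each output is the input with this applied: replace every "g" with "m".
"fveehqgacdmgn" → "fveehqmacdmmn".

fveehqmacdmmn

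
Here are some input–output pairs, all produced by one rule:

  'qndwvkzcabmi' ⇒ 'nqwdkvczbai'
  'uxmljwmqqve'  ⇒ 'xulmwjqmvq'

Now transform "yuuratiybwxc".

Rule — swap each adjacent pair of characters (1↔2, 3↔4, ...), then delete the last character.
Starting from "yuuratiybwxc": after the first operation, "uyrutayiwbcx"; after the second, "uyrutayiwbc".

uyrutayiwbc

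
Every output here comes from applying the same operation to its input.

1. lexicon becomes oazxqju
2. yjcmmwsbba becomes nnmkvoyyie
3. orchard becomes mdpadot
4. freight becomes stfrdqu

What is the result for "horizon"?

Looking at the pairs, the operation is to move the last 3 characters to the front (rotate right by 3), then shift every letter 12 places forward in the alphabet (wrapping around).
Working it through for "horizon": intermediate "zonhori", final "laztadu".

laztadu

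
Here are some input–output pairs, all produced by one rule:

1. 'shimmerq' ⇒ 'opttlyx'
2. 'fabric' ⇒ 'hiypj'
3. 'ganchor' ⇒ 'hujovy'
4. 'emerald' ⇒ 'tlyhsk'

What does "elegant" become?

slnhua

In each case the input is transformed by: shift every letter 7 places forward in the alphabet (wrapping around), then delete the first character.
For "elegant", step one produces "lslnhua"; step two turns that into "slnhua".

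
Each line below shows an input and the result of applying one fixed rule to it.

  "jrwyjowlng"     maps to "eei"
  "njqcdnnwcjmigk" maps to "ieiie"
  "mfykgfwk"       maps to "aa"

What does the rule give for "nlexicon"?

ii

The pattern: shift every letter 5 places backward in the alphabet (wrapping around), then keep only the vowels.
Working it through for "nlexicon": intermediate "igzsdxji", final "ii".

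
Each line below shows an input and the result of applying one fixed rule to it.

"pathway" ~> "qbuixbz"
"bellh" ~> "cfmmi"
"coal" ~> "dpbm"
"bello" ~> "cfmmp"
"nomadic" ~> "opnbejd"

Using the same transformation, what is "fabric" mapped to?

The pattern: shift every letter 1 place forward in the alphabet (wrapping around).
Applying that to "fabric" gives "gbcsjd".

gbcsjd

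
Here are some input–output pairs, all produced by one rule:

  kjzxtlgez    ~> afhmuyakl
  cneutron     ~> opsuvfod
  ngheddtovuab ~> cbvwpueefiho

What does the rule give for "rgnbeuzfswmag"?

hbnxtgavfcohs

What's happening: shift every letter 1 place forward in the alphabet (wrapping around), then reverse the string.
Starting from "rgnbeuzfswmag": after the first operation, "shocfvagtxnbh"; after the second, "hbnxtgavfcohs".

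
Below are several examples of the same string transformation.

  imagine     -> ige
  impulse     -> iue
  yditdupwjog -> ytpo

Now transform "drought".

dut

The rule is to keep one character in every 3, starting at position 1 (positions 1st, 4th, 7th, ...).
So "drought" becomes "dut".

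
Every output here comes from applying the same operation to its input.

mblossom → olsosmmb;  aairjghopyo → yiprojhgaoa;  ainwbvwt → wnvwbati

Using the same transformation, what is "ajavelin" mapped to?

ialveanj

The transformation: take characters alternately from the front and the back (1st, last, 2nd, 2nd-last, ...), then move the first 3 characters to the end (rotate left by 3).
On "ajavelin": the first step gives "anjialve", and the second then gives "ialveanj".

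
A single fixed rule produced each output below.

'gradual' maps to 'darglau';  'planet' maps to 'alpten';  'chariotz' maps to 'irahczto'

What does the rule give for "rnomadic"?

What's happening: move the last 3 characters to the front (rotate right by 3), then reverse the string.
For "rnomadic", step one produces "dicrnoma"; step two turns that into "amonrcid".

amonrcid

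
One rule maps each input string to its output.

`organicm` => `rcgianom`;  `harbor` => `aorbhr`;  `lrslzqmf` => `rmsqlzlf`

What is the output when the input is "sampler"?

Rule — take characters alternately from the front and the back (1st, last, 2nd, 2nd-last, ...), then move the first 2 characters to the end (rotate left by 2).
Starting from "sampler": after the first operation, "sraemlp"; after the second, "aemlpsr".

aemlpsr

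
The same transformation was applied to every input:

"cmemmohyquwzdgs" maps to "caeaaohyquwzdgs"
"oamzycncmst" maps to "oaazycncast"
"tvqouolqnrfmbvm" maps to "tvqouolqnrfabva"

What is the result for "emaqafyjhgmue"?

eaaqafyjhgaue

What's happening: replace every "m" with "a".
So "emaqafyjhgmue" becomes "eaaqafyjhgaue".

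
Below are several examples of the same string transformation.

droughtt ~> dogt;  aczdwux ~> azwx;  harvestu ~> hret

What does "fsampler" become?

The transformation: keep every other character starting from the first (positions 1st, 3rd, 5th, ...).
On "fsampler" that produces "fape".

fape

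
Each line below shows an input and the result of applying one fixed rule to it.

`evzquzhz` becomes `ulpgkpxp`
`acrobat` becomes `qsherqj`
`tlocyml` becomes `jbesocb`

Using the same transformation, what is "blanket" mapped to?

The rule is to shift every letter 10 places backward in the alphabet (wrapping around).
For "blanket" the result is "rbqdauj".

rbqdauj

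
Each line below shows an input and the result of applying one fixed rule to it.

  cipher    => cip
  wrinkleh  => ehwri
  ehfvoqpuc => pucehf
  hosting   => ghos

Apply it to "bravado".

obra

Looking at the pairs, the operation is to move the first 3 characters to the end (rotate left by 3), then delete the first 3 characters.
On "bravado": the first step gives "vadobra", and the second then gives "obra".
(Check on "wrinkleh": → "nklehwri" → "ehwri" ✓)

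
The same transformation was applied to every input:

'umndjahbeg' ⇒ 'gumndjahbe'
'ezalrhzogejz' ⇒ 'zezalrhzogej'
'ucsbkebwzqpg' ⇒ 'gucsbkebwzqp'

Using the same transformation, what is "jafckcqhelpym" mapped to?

In each case the input is transformed by: move the last character to the front.
On "jafckcqhelpym" that produces "mjafckcqhelpy".

mjafckcqhelpy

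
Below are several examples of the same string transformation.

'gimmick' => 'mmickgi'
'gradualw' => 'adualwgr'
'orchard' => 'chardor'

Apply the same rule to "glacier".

The pattern: move the first 2 characters to the end (rotate left by 2).
"glacier" → "aciergl".

aciergl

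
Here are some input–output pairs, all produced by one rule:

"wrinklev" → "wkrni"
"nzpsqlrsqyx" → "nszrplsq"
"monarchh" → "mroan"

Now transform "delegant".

dgeel

The rule is to delete the last 3 characters, then take characters alternately from the front and the back (1st, last, 2nd, 2nd-last, ...).
For "delegant", step one produces "deleg"; step two turns that into "dgeel".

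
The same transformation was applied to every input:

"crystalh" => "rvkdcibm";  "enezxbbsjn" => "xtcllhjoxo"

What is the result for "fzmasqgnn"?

Rule — reverse the string, then shift every letter 10 places forward in the alphabet (wrapping around).
For "fzmasqgnn", step one produces "nngqsamzf"; step two turns that into "xxqackwjp".

xxqackwjp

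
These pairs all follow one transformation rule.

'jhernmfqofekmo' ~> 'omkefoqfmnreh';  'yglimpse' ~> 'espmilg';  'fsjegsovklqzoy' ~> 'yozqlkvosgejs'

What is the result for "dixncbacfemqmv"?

The rule is to delete the first character, then reverse the string.
Doing the same to "dixncbacfemqmv": "vmqmefcabcnxi".

vmqmefcabcnxi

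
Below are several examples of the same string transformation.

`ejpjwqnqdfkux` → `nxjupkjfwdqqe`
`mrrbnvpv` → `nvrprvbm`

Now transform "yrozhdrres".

Each output is the input with this applied: take characters alternately from the front and the back (1st, last, 2nd, 2nd-last, ...), then swap the first and last characters.
Starting from "yrozhdrres": after the first operation, "ysreorzrhd"; after the second, "dsreorzrhy".

dsreorzrhy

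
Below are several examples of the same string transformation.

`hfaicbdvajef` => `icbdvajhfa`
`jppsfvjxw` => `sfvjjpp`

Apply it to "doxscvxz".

What's happening: delete the last 2 characters, then move the first 3 characters to the end (rotate left by 3).
On "doxscvxz": the first step gives "doxscv", and the second then gives "scvdox".

scvdox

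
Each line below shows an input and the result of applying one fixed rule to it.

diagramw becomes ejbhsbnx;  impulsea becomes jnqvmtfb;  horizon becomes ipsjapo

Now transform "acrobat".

bdspcbu

In each case the input is transformed by: shift every letter 1 place forward in the alphabet (wrapping around).
Applying that to "acrobat" gives "bdspcbu".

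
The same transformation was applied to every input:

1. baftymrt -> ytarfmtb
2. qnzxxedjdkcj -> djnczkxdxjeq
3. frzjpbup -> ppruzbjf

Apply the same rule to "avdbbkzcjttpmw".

cwvmdpbtbtkjza

The rule is to take characters alternately from the front and the back (1st, last, 2nd, 2nd-last, ...), then swap the first and last characters.
Applying both steps to "avdbbkzcjttpmw": "awvmdpbtbtkjzc", then "cwvmdpbtbtkjza".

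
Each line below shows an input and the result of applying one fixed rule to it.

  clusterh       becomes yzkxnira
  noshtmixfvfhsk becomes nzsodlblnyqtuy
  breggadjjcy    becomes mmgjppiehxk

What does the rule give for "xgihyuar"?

The pattern: shift every letter 6 places forward in the alphabet (wrapping around), then move the first 3 characters to the end (rotate left by 3).
Working it through for "xgihyuar": intermediate "dmoneagx", final "neagxdmo".
(Check on "noshtmixfvfhsk": → "tuynzsodlblnyq" → "nzsodlblnyqtuy" ✓)

neagxdmo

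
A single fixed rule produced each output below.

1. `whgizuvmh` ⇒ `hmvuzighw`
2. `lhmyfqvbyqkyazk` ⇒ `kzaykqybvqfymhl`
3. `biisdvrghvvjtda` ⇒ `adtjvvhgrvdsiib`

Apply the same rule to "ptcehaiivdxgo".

ogxdviiahectp

The pattern: reverse the string.
On "ptcehaiivdxgo" that produces "ogxdviiahectp".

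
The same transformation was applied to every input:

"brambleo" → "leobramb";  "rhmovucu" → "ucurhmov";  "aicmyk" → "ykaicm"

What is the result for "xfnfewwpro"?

wproxfnfew

Rule — move the first character to the end, then swap the front and back halves of the string.
Applying both steps to "xfnfewwpro": "fnfewwprox", then "wproxfnfew".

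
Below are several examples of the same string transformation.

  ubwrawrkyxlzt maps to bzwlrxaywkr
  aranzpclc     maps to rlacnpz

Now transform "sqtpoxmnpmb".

Rule — take characters alternately from the front and the back (1st, last, 2nd, 2nd-last, ...), then delete the first 2 characters.
For "sqtpoxmnpmb", step one produces "sbqmtppnomx"; step two turns that into "qmtppnomx".

qmtppnomx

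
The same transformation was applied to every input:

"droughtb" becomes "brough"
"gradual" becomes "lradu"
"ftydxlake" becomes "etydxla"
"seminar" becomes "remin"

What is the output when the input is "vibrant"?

tibra

What's happening: swap the first and last characters, then delete the last 2 characters.
"vibrant" → "tibranv" → "tibra".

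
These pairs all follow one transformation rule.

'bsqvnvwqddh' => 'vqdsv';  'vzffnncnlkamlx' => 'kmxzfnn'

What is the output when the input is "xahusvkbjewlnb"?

elbauvb

The pattern: keep every other character starting from the second (positions 2nd, 4th, 6th, ...), then move the last 3 characters to the front (rotate right by 3).
"xahusvkbjewlnb" → "auvbelb" → "elbauvb".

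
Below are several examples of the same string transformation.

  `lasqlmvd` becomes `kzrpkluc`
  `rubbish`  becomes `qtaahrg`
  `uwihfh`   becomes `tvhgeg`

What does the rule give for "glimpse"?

The rule is to shift every letter 1 place backward in the alphabet (wrapping around).
Applying that to "glimpse" gives "fkhlord".

fkhlord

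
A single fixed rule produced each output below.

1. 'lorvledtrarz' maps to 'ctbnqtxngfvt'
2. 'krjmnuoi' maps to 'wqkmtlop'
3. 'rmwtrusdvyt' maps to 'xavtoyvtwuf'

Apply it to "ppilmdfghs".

ijurrknofh

Each output is the input with this applied: move the last 3 characters to the front (rotate right by 3), then shift every letter 2 places forward in the alphabet (wrapping around).
For "ppilmdfghs", step one produces "ghsppilmdf"; step two turns that into "ijurrknofh".
(Check on "krjmnuoi": → "uoikrjmn" → "wqkmtlop" ✓)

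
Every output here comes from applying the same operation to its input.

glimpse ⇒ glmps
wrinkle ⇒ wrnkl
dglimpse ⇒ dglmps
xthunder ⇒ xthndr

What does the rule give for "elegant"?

Looking at the pairs, the operation is to remove every vowel.
"elegant" → "lgnt".

lgnt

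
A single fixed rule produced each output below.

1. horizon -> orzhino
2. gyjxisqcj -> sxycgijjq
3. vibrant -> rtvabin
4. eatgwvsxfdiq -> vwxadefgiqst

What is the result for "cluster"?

Looking at the pairs, the operation is to sort the characters into alphabetical order, then move the last 3 characters to the front (rotate right by 3).
On "cluster" that produces "stucelr".
(Check on "vibrant": → "abinrtv" → "rtvabin" ✓)

stucelr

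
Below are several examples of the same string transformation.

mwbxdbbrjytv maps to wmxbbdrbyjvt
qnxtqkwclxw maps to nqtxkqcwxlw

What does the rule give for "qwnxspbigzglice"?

The pattern: swap each adjacent pair of characters (1↔2, 3↔4, ...).
For "qwnxspbigzglice" the result is "wqxnpsibzglgcie".

wqxnpsibzglgcie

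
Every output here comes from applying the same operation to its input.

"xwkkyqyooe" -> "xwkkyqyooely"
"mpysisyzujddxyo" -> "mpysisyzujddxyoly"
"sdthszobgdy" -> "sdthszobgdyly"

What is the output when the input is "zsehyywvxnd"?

zsehyywvxndly

The transformation: append "ly".
"zsehyywvxnd" → "zsehyywvxndly".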